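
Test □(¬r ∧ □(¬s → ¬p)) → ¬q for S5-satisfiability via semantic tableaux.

Satisfiable (open branch found)

1. □(¬r ∧ □(¬s → ¬p)) → ¬q, w0
2. ¬q, w0
Accessibility: w0Rw0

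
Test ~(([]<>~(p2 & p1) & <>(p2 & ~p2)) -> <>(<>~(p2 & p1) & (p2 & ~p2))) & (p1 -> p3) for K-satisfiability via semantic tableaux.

1. ~(([]<>~(p2 & p1) & <>(p2 & ~p2)) -> <>(<>~(p2 & p1) & (p2 & ~p2))) & (p1 -> p3), u
2. ~(([]<>~(p2 & p1) & <>(p2 & ~p2)) -> <>(<>~(p2 & p1) & (p2 & ~p2))), u
3. p1 -> p3, u
4. []<>~(p2 & p1) & <>(p2 & ~p2), u
5. ~<>(<>~(p2 & p1) & (p2 & ~p2)), u
6. []<>~(p2 & p1), u
7. <>(p2 & ~p2), u
8. p3, u
9. p2 & ~p2, v
10. p2, v
11. ~p2, v
Accessibility: uRv
Branch closes: p2 and ~p2 both at v.
(One branch shown.) All branches close.

No, unsatisfiable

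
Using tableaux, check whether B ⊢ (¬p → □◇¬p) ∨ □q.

Tableau for the negation ¬((¬p → □◇¬p) ∨ □q):
1. ¬((¬p → □◇¬p) ∨ □q), u
2. ¬(¬p → □◇¬p), u
3. ¬□q, u
4. ¬p, u
5. ¬□◇¬p, u
6. ¬q, v
7. ¬◇¬p, w
8. p, u
Accessibility: uRu, uRv, uRw, vRu, vRv, wRu, wRw
Branch closes: p and ¬p both at u.
All branches of the negation close; one closing branch shown above.

Valid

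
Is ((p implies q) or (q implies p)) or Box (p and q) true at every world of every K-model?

Valid in K

Tableau for the negation not (((p implies q) or (q implies p)) or Box (p and q)):
1. not (((p implies q) or (q implies p)) or Box (p and q)), u
2. not ((p implies q) or (q implies p)), u
3. not Box (p and q), u
4. not (p implies q), u
5. not (q implies p), u
6. p, u
7. not q, u
8. q, u
9. not p, u
Branch closes: q and not q both at u.
Every branch of the negation's tableau closes; the branch above is one of them.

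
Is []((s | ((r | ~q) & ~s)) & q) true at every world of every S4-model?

Tableau for the negation ~[]((s | ((r | ~q) & ~s)) & q):
1. ~[]((s | ((r | ~q) & ~s)) & q), 0
2. ~((s | ((r | ~q) & ~s)) & q), 1   [~[]-rule on 1: fresh world 1, 0R1]
3. ~q, 1   [~&-rule on 2 (branches; this branch)]
Accessibility: 0R0, 0R1, 1R1
The negation has an open branch (countermodel exists).

Not valid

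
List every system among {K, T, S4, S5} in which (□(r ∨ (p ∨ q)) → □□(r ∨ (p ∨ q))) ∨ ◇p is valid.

T-tableau for the negation ¬((□(r ∨ (p ∨ q)) → □□(r ∨ (p ∨ q))) ∨ ◇p):
1. ¬((□(r ∨ (p ∨ q)) → □□(r ∨ (p ∨ q))) ∨ ◇p), w0
2. ¬(□(r ∨ (p ∨ q)) → □□(r ∨ (p ∨ q))), w0   [¬∨-rule on 1]
3. ¬◇p, w0   [¬∨-rule on 1]
4. □(r ∨ (p ∨ q)), w0   [¬→-rule on 2]
5. ¬□□(r ∨ (p ∨ q)), w0   [¬→-rule on 2]
6. ¬p, w0   [¬◇-rule on 3 via w0Rw0]
7. r ∨ (p ∨ q), w0   [□-rule on 4 via w0Rw0]
8. p ∨ q, w0   [∨-rule on 7 (branches; this branch)]
9. q, w0   [∨-rule on 8 (branches; this branch)]
10. ¬□(r ∨ (p ∨ q)), w1   [¬□-rule on 5: fresh world w1, w0Rw1]
11. ¬p, w1   [¬◇-rule on 3 via w0Rw1]
12. r ∨ (p ∨ q), w1   [□-rule on 4 via w0Rw1]
13. p ∨ q, w1   [∨-rule on 12 (branches; this branch)]
14. q, w1   [∨-rule on 13 (branches; this branch)]
15. ¬(r ∨ (p ∨ q)), w2   [¬□-rule on 10: fresh world w2, w1Rw2]
16. ¬r, w2   [¬∨-rule on 15]
17. ¬(p ∨ q), w2   [¬∨-rule on 15]
18. ¬p, w2   [¬∨-rule on 17]
19. ¬q, w2   [¬∨-rule on 17]
Accessibility: w0Rw0, w0Rw1, w1Rw1, w1Rw2, w2Rw2
Complete open branch: countermodel on a T-frame, so not valid in T, nor in K (the same frame is also a K-frame).
S4-tableau for the negation ¬((□(r ∨ (p ∨ q)) → □□(r ∨ (p ∨ q))) ∨ ◇p):
1. ¬((□(r ∨ (p ∨ q)) → □□(r ∨ (p ∨ q))) ∨ ◇p), w0
2. ¬(□(r ∨ (p ∨ q)) → □□(r ∨ (p ∨ q))), w0   [¬∨-rule on 1]
3. ¬◇p, w0   [¬∨-rule on 1]
4. □(r ∨ (p ∨ q)), w0   [¬→-rule on 2]
5. ¬□□(r ∨ (p ∨ q)), w0   [¬→-rule on 2]
6. ¬p, w0   [¬◇-rule on 3 via w0Rw0]
7. r ∨ (p ∨ q), w0   [□-rule on 4 via w0Rw0]
8. p ∨ q, w0   [∨-rule on 7 (branches; this branch)]
9. q, w0   [∨-rule on 8 (branches; this branch)]
10. ¬□(r ∨ (p ∨ q)), w1   [¬□-rule on 5: fresh world w1, w0Rw1]
11. ¬p, w1   [¬◇-rule on 3 via w0Rw1]
12. r ∨ (p ∨ q), w1   [□-rule on 4 via w0Rw1]
13. p ∨ q, w1   [∨-rule on 12 (branches; this branch)]
14. q, w1   [∨-rule on 13 (branches; this branch)]
15. ¬(r ∨ (p ∨ q)), w2   [¬□-rule on 10: fresh world w2, w1Rw2]
16. ¬r, w2   [¬∨-rule on 15]
17. ¬(p ∨ q), w2   [¬∨-rule on 15]
18. ¬p, w2   [¬∨-rule on 17]
19. ¬q, w2   [¬∨-rule on 17]
20. r ∨ (p ∨ q), w2   [□-rule on 4 via w0Rw2]
21. p ∨ q, w2   [∨-rule on 20 (branches; this branch)]
22. q, w2   [∨-rule on 21 (branches; this branch)]
Accessibility: w0Rw0, w0Rw1, w0Rw2, w1Rw1, w1Rw2, w2Rw2
Branch closes: q and ¬q both at w2.
Every branch closes (one shown): valid in S4, hence also in S5 (every theorem of S4 is a theorem of S5).

S4, S5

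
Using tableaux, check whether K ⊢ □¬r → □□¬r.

Tableau for the negation ¬(□¬r → □□¬r):
1. ¬(□¬r → □□¬r), 0
2. □¬r, 0
3. ¬□□¬r, 0
4. ¬□¬r, 1
5. ¬r, 1
6. r, 2
Accessibility: 0R1, 1R2
The negation has an open branch (countermodel exists).

Not valid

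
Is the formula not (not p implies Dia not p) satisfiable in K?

Yes, satisfiable

1. not (not p implies Dia not p), 0
2. not p, 0   [neg-implies-rule on 1]
3. not Dia not p, 0   [neg-implies-rule on 1]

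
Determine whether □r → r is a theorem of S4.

Yes, valid

Tableau for the negation ¬(□r → r):
1. ¬(□r → r), 0
2. □r, 0   [¬→-rule on 1]
3. ¬r, 0   [¬→-rule on 1]
4. r, 0   [□-rule on 2 via 0R0]
Accessibility: 0R0
Branch closes: r and ¬r both at 0.
Every branch of the negation's tableau closes; the branch above is one of them.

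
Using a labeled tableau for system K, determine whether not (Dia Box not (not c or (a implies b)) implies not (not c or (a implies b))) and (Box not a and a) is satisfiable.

Yes, satisfiable

1. not (Dia Box not (not c or (a implies b)) implies not (not c or (a implies b))) and (Box not a and a), w0
2. not (Dia Box not (not c or (a implies b)) implies not (not c or (a implies b))), w0
3. Box not a and a, w0
4. Dia Box not (not c or (a implies b)), w0
5. not c or (a implies b), w0
6. Box not a, w0
7. a, w0
8. a implies b, w0
9. b, w0
10. Box not (not c or (a implies b)), w1
11. not a, w1
Accessibility: w0Rw1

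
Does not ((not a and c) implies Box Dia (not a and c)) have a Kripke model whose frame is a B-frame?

1. not ((not a and c) implies Box Dia (not a and c)), 0
2. not a and c, 0
3. not Box Dia (not a and c), 0
4. not a, 0
5. c, 0
6. not Dia (not a and c), 1
7. not (not a and c), 0
8. not (not a and c), 1
9. not c, 0
Accessibility: 0R0, 0R1, 1R0, 1R1
Branch closes: c and not c both at 0.
All branches of the tableau close; one closing branch shown above.

Unsatisfiable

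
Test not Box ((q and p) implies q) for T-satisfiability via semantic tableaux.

1. not Box ((q and p) implies q), u
2. not ((q and p) implies q), v
3. q and p, v
4. not q, v
5. q, v
6. p, v
Accessibility: uRu, uRv, vRv
Branch closes: q and not q both at v.
Every branch closes; the branch above is one of them.

No, unsatisfiable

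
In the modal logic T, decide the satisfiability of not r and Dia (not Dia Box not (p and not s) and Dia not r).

1. not r and Dia (not Dia Box not (p and not s) and Dia not r), 0
2. not r, 0
3. Dia (not Dia Box not (p and not s) and Dia not r), 0
4. not Dia Box not (p and not s) and Dia not r, 1
5. not Dia Box not (p and not s), 1
6. Dia not r, 1
7. not Box not (p and not s), 1
8. not r, 2
9. not Box not (p and not s), 2
10. p and not s, 3
11. p, 3
12. not s, 3
13. not Box not (p and not s), 3
14. p and not s, 4
15. p, 4
16. not s, 4
17. p and not s, 5
18. p, 5
19. not s, 5
Accessibility: 0R0, 0R1, 1R1, 1R2, 1R3, 2R2, 2R4, 3R3, 3R5, 4R4, 5R5

Satisfiable (open branch found)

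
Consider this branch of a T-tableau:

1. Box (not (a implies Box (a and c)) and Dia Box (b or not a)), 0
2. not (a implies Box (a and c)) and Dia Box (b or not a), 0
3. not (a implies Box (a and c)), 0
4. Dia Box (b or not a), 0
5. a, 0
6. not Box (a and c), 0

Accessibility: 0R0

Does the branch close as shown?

Open

No atom appears with both signs at the same world.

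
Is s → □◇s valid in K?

Invalid (countermodel exists)

Tableau for the negation ¬(s → □◇s):
1. ¬(s → □◇s), 0
2. s, 0
3. ¬□◇s, 0
4. ¬◇s, 1
Accessibility: 0R1
The negation has an open branch (countermodel exists).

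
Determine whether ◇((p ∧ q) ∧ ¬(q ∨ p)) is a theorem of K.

Invalid (countermodel exists)

Tableau for the negation ¬◇((p ∧ q) ∧ ¬(q ∨ p)):
1. ¬◇((p ∧ q) ∧ ¬(q ∨ p)), u
The negation has an open branch (countermodel exists).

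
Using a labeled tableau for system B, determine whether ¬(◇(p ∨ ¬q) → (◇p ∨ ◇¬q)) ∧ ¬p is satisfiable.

No, unsatisfiable

1. ¬(◇(p ∨ ¬q) → (◇p ∨ ◇¬q)) ∧ ¬p, 0
2. ¬(◇(p ∨ ¬q) → (◇p ∨ ◇¬q)), 0
3. ¬p, 0
4. ◇(p ∨ ¬q), 0
5. ¬(◇p ∨ ◇¬q), 0
6. ¬◇p, 0
7. ¬◇¬q, 0
8. q, 0
9. p ∨ ¬q, 1
10. ¬p, 1
11. q, 1
12. ¬q, 1
Accessibility: 0R0, 0R1, 1R0, 1R1
Branch closes: q and ¬q both at 1.
(One branch shown.) All branches close.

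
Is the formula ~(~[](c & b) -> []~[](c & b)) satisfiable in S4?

1. ~(~[](c & b) -> []~[](c & b)), 0
2. ~[](c & b), 0
3. ~[]~[](c & b), 0
4. ~(c & b), 1
5. ~b, 1
6. [](c & b), 2
7. c & b, 2
8. c, 2
9. b, 2
Accessibility: 0R0, 0R1, 0R2, 1R1, 2R2

Satisfiable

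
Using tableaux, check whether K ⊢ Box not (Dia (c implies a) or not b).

Tableau for the negation not Box not (Dia (c implies a) or not b):
1. not Box not (Dia (c implies a) or not b), 0
2. Dia (c implies a) or not b, 1
3. not b, 1
Accessibility: 0R1
The negation has an open branch (countermodel exists).

Invalid (countermodel exists)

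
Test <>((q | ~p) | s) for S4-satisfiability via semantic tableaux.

1. <>((q | ~p) | s), w0
2. (q | ~p) | s, w1
3. s, w1
Accessibility: w0Rw0, w0Rw1, w1Rw1

Satisfiable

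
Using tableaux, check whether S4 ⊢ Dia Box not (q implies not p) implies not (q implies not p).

Not valid

Tableau for the negation not (Dia Box not (q implies not p) implies not (q implies not p)):
1. not (Dia Box not (q implies not p) implies not (q implies not p)), 0
2. Dia Box not (q implies not p), 0   [neg-implies-rule on 1]
3. q implies not p, 0   [neg-implies-rule on 1]
4. not p, 0   [implies-rule on 3 (branches; this branch)]
5. Box not (q implies not p), 1   [Dia-rule on 2: fresh world 1, 0R1]
6. not (q implies not p), 1   [Box-rule on 5 via 1R1]
7. q, 1   [neg-implies-rule on 6]
8. p, 1   [neg-implies-rule on 6]
Accessibility: 0R0, 0R1, 1R1
The negation has an open branch (countermodel exists).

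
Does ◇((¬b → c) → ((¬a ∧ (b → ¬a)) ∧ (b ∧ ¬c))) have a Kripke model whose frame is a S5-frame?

1. ◇((¬b → c) → ((¬a ∧ (b → ¬a)) ∧ (b ∧ ¬c))), w0
2. (¬b → c) → ((¬a ∧ (b → ¬a)) ∧ (b ∧ ¬c)), w1   [◇-rule on 1: fresh world w1, w0Rw1]
3. (¬a ∧ (b → ¬a)) ∧ (b ∧ ¬c), w1   [→-rule on 2 (branches; this branch)]
4. ¬a ∧ (b → ¬a), w1   [∧-rule on 3]
5. b ∧ ¬c, w1   [∧-rule on 3]
6. ¬a, w1   [∧-rule on 4]
7. b → ¬a, w1   [∧-rule on 4]
8. b, w1   [∧-rule on 5]
9. ¬c, w1   [∧-rule on 5]
Accessibility: w0Rw0, w0Rw1, w1Rw0, w1Rw1

Yes, satisfiable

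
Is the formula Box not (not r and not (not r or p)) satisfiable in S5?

Satisfiable

1. Box not (not r and not (not r or p)), u
2. not (not r and not (not r or p)), u
3. not r or p, u
4. p, u
Accessibility: uRu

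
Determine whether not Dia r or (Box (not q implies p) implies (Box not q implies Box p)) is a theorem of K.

Yes, valid

Tableau for the negation not (not Dia r or (Box (not q implies p) implies (Box not q implies Box p))):
1. not (not Dia r or (Box (not q implies p) implies (Box not q implies Box p))), w0
2. Dia r, w0
3. not (Box (not q implies p) implies (Box not q implies Box p)), w0
4. Box (not q implies p), w0
5. not (Box not q implies Box p), w0
6. Box not q, w0
7. not Box p, w0
8. r, w1
9. not q implies p, w1
10. not q, w1
11. p, w1
12. not p, w2
13. not q implies p, w2
14. not q, w2
15. p, w2
Accessibility: w0Rw1, w0Rw2
Branch closes: p and not p both at w2.
All branches of the negation close; one closing branch shown above.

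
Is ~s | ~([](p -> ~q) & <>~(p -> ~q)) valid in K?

Tableau for the negation ~(~s | ~([](p -> ~q) & <>~(p -> ~q))):
1. ~(~s | ~([](p -> ~q) & <>~(p -> ~q))), w0
2. s, w0
3. [](p -> ~q) & <>~(p -> ~q), w0
4. [](p -> ~q), w0
5. <>~(p -> ~q), w0
6. ~(p -> ~q), w1
7. p, w1
8. q, w1
9. p -> ~q, w1
10. ~q, w1
Accessibility: w0Rw1
Branch closes: q and ~q both at w1.
All branches of the negation close; one closing branch shown above.

Valid in K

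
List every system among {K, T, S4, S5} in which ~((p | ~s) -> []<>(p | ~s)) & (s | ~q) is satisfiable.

K, T, S4

S4-tableau for the formula:
1. ~((p | ~s) -> []<>(p | ~s)) & (s | ~q), w0
2. ~((p | ~s) -> []<>(p | ~s)), w0   [&-rule on 1]
3. s | ~q, w0   [&-rule on 1]
4. p | ~s, w0   [~->-rule on 2]
5. ~[]<>(p | ~s), w0   [~->-rule on 2]
6. ~q, w0   [|-rule on 3 (branches; this branch)]
7. ~s, w0   [|-rule on 4 (branches; this branch)]
8. ~<>(p | ~s), w1   [~[]-rule on 5: fresh world w1, w0Rw1]
9. ~(p | ~s), w1   [~<>-rule on 8 via w1Rw1]
10. ~p, w1   [~|-rule on 9]
11. s, w1   [~|-rule on 9]
Accessibility: w0Rw0, w0Rw1, w1Rw1
Complete open branch: satisfiable in S4, hence also in K, T (this S4-model is also a K-model and a T-model).
S5-tableau for the formula:
1. ~((p | ~s) -> []<>(p | ~s)) & (s | ~q), w0
2. ~((p | ~s) -> []<>(p | ~s)), w0   [&-rule on 1]
3. s | ~q, w0   [&-rule on 1]
4. p | ~s, w0   [~->-rule on 2]
5. ~[]<>(p | ~s), w0   [~->-rule on 2]
6. ~q, w0   [|-rule on 3 (branches; this branch)]
7. ~s, w0   [|-rule on 4 (branches; this branch)]
8. ~<>(p | ~s), w1   [~[]-rule on 5: fresh world w1, w0Rw1]
9. ~(p | ~s), w0   [~<>-rule on 8 via w1Rw0]
10. ~p, w0   [~|-rule on 9]
11. s, w0   [~|-rule on 9]
Accessibility: w0Rw0, w0Rw1, w1Rw0, w1Rw1
Branch closes: s and ~s both at w0.
Every branch closes (one shown): unsatisfiable in S5.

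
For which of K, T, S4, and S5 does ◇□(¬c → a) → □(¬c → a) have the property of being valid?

S5

S5-tableau for the negation ¬(◇□(¬c → a) → □(¬c → a)):
1. ¬(◇□(¬c → a) → □(¬c → a)), 0
2. ◇□(¬c → a), 0   [¬→-rule on 1]
3. ¬□(¬c → a), 0   [¬→-rule on 1]
4. □(¬c → a), 1   [◇-rule on 2: fresh world 1, 0R1]
5. ¬c → a, 0   [□-rule on 4 via 1R0]
6. ¬c → a, 1   [□-rule on 4 via 1R1]
7. a, 0   [→-rule on 5 (branches; this branch)]
8. a, 1   [→-rule on 6 (branches; this branch)]
9. ¬(¬c → a), 2   [¬□-rule on 3: fresh world 2, 0R2]
10. ¬c, 2   [¬→-rule on 9]
11. ¬a, 2   [¬→-rule on 9]
12. ¬c → a, 2   [□-rule on 4 via 1R2]
13. a, 2   [→-rule on 12 (branches; this branch)]
Accessibility: 0R0, 0R1, 0R2, 1R0, 1R1, 1R2, 2R0, 2R1, 2R2
Branch closes: a and ¬a both at 2.
Every branch closes (one shown): valid in S5.
S4-tableau for the negation ¬(◇□(¬c → a) → □(¬c → a)):
1. ¬(◇□(¬c → a) → □(¬c → a)), 0
2. ◇□(¬c → a), 0   [¬→-rule on 1]
3. ¬□(¬c → a), 0   [¬→-rule on 1]
4. □(¬c → a), 1   [◇-rule on 2: fresh world 1, 0R1]
5. ¬c → a, 1   [□-rule on 4 via 1R1]
6. a, 1   [→-rule on 5 (branches; this branch)]
7. ¬(¬c → a), 2   [¬□-rule on 3: fresh world 2, 0R2]
8. ¬c, 2   [¬→-rule on 7]
9. ¬a, 2   [¬→-rule on 7]
Accessibility: 0R0, 0R1, 0R2, 1R1, 2R2
Complete open branch: countermodel on an S4-frame, so not valid in S4, nor in K, T (the same frame is also a K-frame and a T-frame).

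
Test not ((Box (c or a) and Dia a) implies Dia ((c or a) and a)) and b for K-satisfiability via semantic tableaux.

Unsatisfiable

1. not ((Box (c or a) and Dia a) implies Dia ((c or a) and a)) and b, u
2. not ((Box (c or a) and Dia a) implies Dia ((c or a) and a)), u
3. b, u
4. Box (c or a) and Dia a, u
5. not Dia ((c or a) and a), u
6. Box (c or a), u
7. Dia a, u
8. a, v
9. not ((c or a) and a), v
10. c or a, v
11. not (c or a), v
12. not c, v
13. not a, v
Accessibility: uRv
Branch closes: a and not a both at v.
(One branch shown.) All branches close.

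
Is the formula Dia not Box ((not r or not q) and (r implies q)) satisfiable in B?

Yes, satisfiable

1. Dia not Box ((not r or not q) and (r implies q)), 0
2. not Box ((not r or not q) and (r implies q)), 1
3. not ((not r or not q) and (r implies q)), 2
4. not (r implies q), 2
5. r, 2
6. not q, 2
Accessibility: 0R0, 0R1, 1R0, 1R1, 1R2, 2R1, 2R2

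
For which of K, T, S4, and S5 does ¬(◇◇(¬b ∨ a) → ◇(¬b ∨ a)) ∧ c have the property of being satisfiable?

T-tableau for the formula:
1. ¬(◇◇(¬b ∨ a) → ◇(¬b ∨ a)) ∧ c, 0
2. ¬(◇◇(¬b ∨ a) → ◇(¬b ∨ a)), 0
3. c, 0
4. ◇◇(¬b ∨ a), 0
5. ¬◇(¬b ∨ a), 0
6. ¬(¬b ∨ a), 0
7. b, 0
8. ¬a, 0
9. ◇(¬b ∨ a), 1
10. ¬(¬b ∨ a), 1
11. b, 1
12. ¬a, 1
13. ¬b ∨ a, 2
14. a, 2
Accessibility: 0R0, 0R1, 1R1, 1R2, 2R2
Complete open branch: satisfiable in T, hence also in K (this T-model is also a K-model).
S4-tableau for the formula:
1. ¬(◇◇(¬b ∨ a) → ◇(¬b ∨ a)) ∧ c, 0
2. ¬(◇◇(¬b ∨ a) → ◇(¬b ∨ a)), 0
3. c, 0
4. ◇◇(¬b ∨ a), 0
5. ¬◇(¬b ∨ a), 0
6. ¬(¬b ∨ a), 0
7. b, 0
8. ¬a, 0
9. ◇(¬b ∨ a), 1
10. ¬(¬b ∨ a), 1
11. b, 1
12. ¬a, 1
13. ¬b ∨ a, 2
14. ¬(¬b ∨ a), 2
15. b, 2
16. ¬a, 2
17. a, 2
Accessibility: 0R0, 0R1, 0R2, 1R1, 1R2, 2R2
Branch closes: a and ¬a both at 2.
Every branch closes (one shown): unsatisfiable in S4, hence also in S5 (every S5-frame is an S4-frame).

K, T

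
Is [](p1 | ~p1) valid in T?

Tableau for the negation ~[](p1 | ~p1):
1. ~[](p1 | ~p1), w0
2. ~(p1 | ~p1), w1
3. ~p1, w1
4. p1, w1
Accessibility: w0Rw0, w0Rw1, w1Rw1
Branch closes: p1 and ~p1 both at w1.
All branches of the negation close; one closing branch shown above.

Valid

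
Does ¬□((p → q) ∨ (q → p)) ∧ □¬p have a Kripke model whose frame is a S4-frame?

1. ¬□((p → q) ∨ (q → p)) ∧ □¬p, u
2. ¬□((p → q) ∨ (q → p)), u   [∧-rule on 1]
3. □¬p, u   [∧-rule on 1]
4. ¬p, u   [□-rule on 3 via uRu]
5. ¬((p → q) ∨ (q → p)), v   [¬□-rule on 2: fresh world v, uRv]
6. ¬(p → q), v   [¬∨-rule on 5]
7. ¬(q → p), v   [¬∨-rule on 5]
8. p, v   [¬→-rule on 6]
9. ¬q, v   [¬→-rule on 6]
10. q, v   [¬→-rule on 7]
11. ¬p, v   [¬→-rule on 7]
Accessibility: uRu, uRv, vRv
Branch closes: q and ¬q both at v.
Every branch closes; the branch above is one of them.

No, unsatisfiable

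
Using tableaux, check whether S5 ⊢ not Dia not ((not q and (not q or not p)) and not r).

Tableau for the negation Dia not ((not q and (not q or not p)) and not r):
1. Dia not ((not q and (not q or not p)) and not r), 0
2. not ((not q and (not q or not p)) and not r), 1
3. r, 1
Accessibility: 0R0, 0R1, 1R0, 1R1
The negation has an open branch (countermodel exists).

Not valid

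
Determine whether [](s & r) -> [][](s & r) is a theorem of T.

No, not valid

Tableau for the negation ~([](s & r) -> [][](s & r)):
1. ~([](s & r) -> [][](s & r)), w0
2. [](s & r), w0
3. ~[][](s & r), w0
4. s & r, w0
5. s, w0
6. r, w0
7. ~[](s & r), w1
8. s & r, w1
9. s, w1
10. r, w1
11. ~(s & r), w2
12. ~r, w2
Accessibility: w0Rw0, w0Rw1, w1Rw1, w1Rw2, w2Rw2
The negation has an open branch (countermodel exists).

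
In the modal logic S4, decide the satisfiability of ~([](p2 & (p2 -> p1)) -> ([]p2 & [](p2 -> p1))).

1. ~([](p2 & (p2 -> p1)) -> ([]p2 & [](p2 -> p1))), w0
2. [](p2 & (p2 -> p1)), w0   [~->-rule on 1]
3. ~([]p2 & [](p2 -> p1)), w0   [~->-rule on 1]
4. p2 & (p2 -> p1), w0   [[]-rule on 2 via w0Rw0]
5. p2, w0   [&-rule on 4]
6. p2 -> p1, w0   [&-rule on 4]
7. ~[](p2 -> p1), w0   [~&-rule on 3 (branches; this branch)]
8. p1, w0   [->-rule on 6 (branches; this branch)]
9. ~(p2 -> p1), w1   [~[]-rule on 7: fresh world w1, w0Rw1]
10. p2, w1   [~->-rule on 9]
11. ~p1, w1   [~->-rule on 9]
12. p2 & (p2 -> p1), w1   [[]-rule on 2 via w0Rw1]
13. p2 -> p1, w1   [&-rule on 12]
14. p1, w1   [->-rule on 13 (branches; this branch)]
Accessibility: w0Rw0, w0Rw1, w1Rw1
Branch closes: p1 and ~p1 both at w1.
(One branch shown.) All branches close.

Unsatisfiable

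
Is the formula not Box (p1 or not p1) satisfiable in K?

Unsatisfiable (every branch closes)

1. not Box (p1 or not p1), 0
2. not (p1 or not p1), 1   [neg-Box-rule on 1: fresh world 1, 0R1]
3. not p1, 1   [neg-or-rule on 2]
4. p1, 1   [neg-or-rule on 2]
Accessibility: 0R1
Branch closes: p1 and not p1 both at 1.
Every branch closes; the branch above is one of them.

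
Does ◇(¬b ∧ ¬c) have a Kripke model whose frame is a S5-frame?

Satisfiable (open branch found)

1. ◇(¬b ∧ ¬c), u
2. ¬b ∧ ¬c, v
3. ¬b, v
4. ¬c, v
Accessibility: uRu, uRv, vRu, vRv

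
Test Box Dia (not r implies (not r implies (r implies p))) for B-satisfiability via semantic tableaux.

Satisfiable (open branch found)

1. Box Dia (not r implies (not r implies (r implies p))), w0
2. Dia (not r implies (not r implies (r implies p))), w0   [Box-rule on 1 via w0Rw0]
3. not r implies (not r implies (r implies p)), w1   [Dia-rule on 2: fresh world w1, w0Rw1]
4. Dia (not r implies (not r implies (r implies p))), w1   [Box-rule on 1 via w0Rw1]
5. not r implies (r implies p), w1   [implies-rule on 3 (branches; this branch)]
6. r implies p, w1   [implies-rule on 5 (branches; this branch)]
7. p, w1   [implies-rule on 6 (branches; this branch)]
8. not r implies (not r implies (r implies p)), w2   [Dia-rule on 4: fresh world w2, w1Rw2]
9. not r implies (r implies p), w2   [implies-rule on 8 (branches; this branch)]
10. r implies p, w2   [implies-rule on 9 (branches; this branch)]
11. p, w2   [implies-rule on 10 (branches; this branch)]
Accessibility: w0Rw0, w0Rw1, w1Rw0, w1Rw1, w1Rw2, w2Rw1, w2Rw2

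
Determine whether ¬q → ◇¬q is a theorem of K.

Invalid (countermodel exists)

Tableau for the negation ¬(¬q → ◇¬q):
1. ¬(¬q → ◇¬q), 0
2. ¬q, 0   [¬→-rule on 1]
3. ¬◇¬q, 0   [¬→-rule on 1]
The negation has an open branch (countermodel exists).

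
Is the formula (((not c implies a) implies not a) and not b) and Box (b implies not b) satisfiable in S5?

1. (((not c implies a) implies not a) and not b) and Box (b implies not b), u
2. ((not c implies a) implies not a) and not b, u
3. Box (b implies not b), u
4. (not c implies a) implies not a, u
5. not b, u
6. b implies not b, u
7. not a, u
Accessibility: uRu

Yes, satisfiable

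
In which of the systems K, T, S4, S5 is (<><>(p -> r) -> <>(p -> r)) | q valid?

S4-tableau for the negation ~((<><>(p -> r) -> <>(p -> r)) | q):
1. ~((<><>(p -> r) -> <>(p -> r)) | q), u
2. ~(<><>(p -> r) -> <>(p -> r)), u
3. ~q, u
4. <><>(p -> r), u
5. ~<>(p -> r), u
6. ~(p -> r), u
7. p, u
8. ~r, u
9. <>(p -> r), v
10. ~(p -> r), v
11. p, v
12. ~r, v
13. p -> r, w
14. ~(p -> r), w
15. p, w
16. ~r, w
17. r, w
Accessibility: uRu, uRv, uRw, vRv, vRw, wRw
Branch closes: r and ~r both at w.
Every branch closes (one shown): valid in S4, hence also in S5 (every theorem of S4 is a theorem of S5).
T-tableau for the negation ~((<><>(p -> r) -> <>(p -> r)) | q):
1. ~((<><>(p -> r) -> <>(p -> r)) | q), u
2. ~(<><>(p -> r) -> <>(p -> r)), u
3. ~q, u
4. <><>(p -> r), u
5. ~<>(p -> r), u
6. ~(p -> r), u
7. p, u
8. ~r, u
9. <>(p -> r), v
10. ~(p -> r), v
11. p, v
12. ~r, v
13. p -> r, w
14. r, w
Accessibility: uRu, uRv, vRv, vRw, wRw
Complete open branch: countermodel on a T-frame, so not valid in T, nor in K (the same frame is also a K-frame).

S4, S5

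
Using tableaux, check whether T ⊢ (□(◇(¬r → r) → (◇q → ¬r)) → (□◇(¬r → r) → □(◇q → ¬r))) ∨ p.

Yes, valid

Tableau for the negation ¬((□(◇(¬r → r) → (◇q → ¬r)) → (□◇(¬r → r) → □(◇q → ¬r))) ∨ p):
1. ¬((□(◇(¬r → r) → (◇q → ¬r)) → (□◇(¬r → r) → □(◇q → ¬r))) ∨ p), u
2. ¬(□(◇(¬r → r) → (◇q → ¬r)) → (□◇(¬r → r) → □(◇q → ¬r))), u
3. ¬p, u
4. □(◇(¬r → r) → (◇q → ¬r)), u
5. ¬(□◇(¬r → r) → □(◇q → ¬r)), u
6. □◇(¬r → r), u
7. ¬□(◇q → ¬r), u
8. ◇(¬r → r) → (◇q → ¬r), u
9. ◇(¬r → r), u
10. ◇q → ¬r, u
11. ¬◇q, u
12. ¬q, u
13. ¬(◇q → ¬r), v
14. ◇q, v
15. r, v
16. ◇(¬r → r) → (◇q → ¬r), v
17. ◇(¬r → r), v
18. ¬q, v
19. ◇q → ¬r, v
20. ¬◇q, v
21. ¬r → r, w
22. ◇(¬r → r) → (◇q → ¬r), w
23. ◇(¬r → r), w
24. ¬q, w
25. r, w
26. ◇q → ¬r, w
27. ¬◇q, w
28. q, x
29. ¬q, x
Accessibility: uRu, uRv, uRw, vRv, vRx, wRw, xRx
Branch closes: q and ¬q both at x.
Every branch of the negation's tableau closes; the branch above is one of them.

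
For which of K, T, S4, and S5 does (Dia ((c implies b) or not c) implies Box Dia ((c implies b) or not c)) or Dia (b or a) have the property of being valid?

S5

S4-tableau for the negation not ((Dia ((c implies b) or not c) implies Box Dia ((c implies b) or not c)) or Dia (b or a)):
1. not ((Dia ((c implies b) or not c) implies Box Dia ((c implies b) or not c)) or Dia (b or a)), w0
2. not (Dia ((c implies b) or not c) implies Box Dia ((c implies b) or not c)), w0
3. not Dia (b or a), w0
4. Dia ((c implies b) or not c), w0
5. not Box Dia ((c implies b) or not c), w0
6. not (b or a), w0
7. not b, w0
8. not a, w0
9. (c implies b) or not c, w1
10. not (b or a), w1
11. not b, w1
12. not a, w1
13. not c, w1
14. not Dia ((c implies b) or not c), w2
15. not (b or a), w2
16. not b, w2
17. not a, w2
18. not ((c implies b) or not c), w2
19. not (c implies b), w2
20. c, w2
Accessibility: w0Rw0, w0Rw1, w0Rw2, w1Rw1, w2Rw2
Complete open branch: countermodel on an S4-frame, so not valid in S4, nor in K, T (the same frame is also a K-frame and a T-frame).
S5-tableau for the negation not ((Dia ((c implies b) or not c) implies Box Dia ((c implies b) or not c)) or Dia (b or a)):
1. not ((Dia ((c implies b) or not c) implies Box Dia ((c implies b) or not c)) or Dia (b or a)), w0
2. not (Dia ((c implies b) or not c) implies Box Dia ((c implies b) or not c)), w0
3. not Dia (b or a), w0
4. Dia ((c implies b) or not c), w0
5. not Box Dia ((c implies b) or not c), w0
6. not (b or a), w0
7. not b, w0
8. not a, w0
9. (c implies b) or not c, w1
10. not (b or a), w1
11. not b, w1
12. not a, w1
13. c implies b, w1
14. not c, w1
15. not Dia ((c implies b) or not c), w2
16. not (b or a), w2
17. not b, w2
18. not a, w2
19. not ((c implies b) or not c), w0
20. not (c implies b), w0
21. c, w0
22. not ((c implies b) or not c), w1
23. not (c implies b), w1
24. c, w1
Accessibility: w0Rw0, w0Rw1, w0Rw2, w1Rw0, w1Rw1, w1Rw2, w2Rw0, w2Rw1, w2Rw2
Branch closes: c and not c both at w1.
Every branch closes (one shown): valid in S5.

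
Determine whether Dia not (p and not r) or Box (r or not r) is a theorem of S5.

Valid in S5

Tableau for the negation not (Dia not (p and not r) or Box (r or not r)):
1. not (Dia not (p and not r) or Box (r or not r)), w0
2. not Dia not (p and not r), w0
3. not Box (r or not r), w0
4. p and not r, w0
5. p, w0
6. not r, w0
7. not (r or not r), w1
8. not r, w1
9. r, w1
Accessibility: w0Rw0, w0Rw1, w1Rw0, w1Rw1
Branch closes: r and not r both at w1.
Every branch of the negation's tableau closes; the branch above is one of them.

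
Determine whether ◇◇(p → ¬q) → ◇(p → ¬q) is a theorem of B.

No, not valid

Tableau for the negation ¬(◇◇(p → ¬q) → ◇(p → ¬q)):
1. ¬(◇◇(p → ¬q) → ◇(p → ¬q)), w0
2. ◇◇(p → ¬q), w0   [¬→-rule on 1]
3. ¬◇(p → ¬q), w0   [¬→-rule on 1]
4. ¬(p → ¬q), w0   [¬◇-rule on 3 via w0Rw0]
5. p, w0   [¬→-rule on 4]
6. q, w0   [¬→-rule on 4]
7. ◇(p → ¬q), w1   [◇-rule on 2: fresh world w1, w0Rw1]
8. ¬(p → ¬q), w1   [¬◇-rule on 3 via w0Rw1]
9. p, w1   [¬→-rule on 8]
10. q, w1   [¬→-rule on 8]
11. p → ¬q, w2   [◇-rule on 7: fresh world w2, w1Rw2]
12. ¬q, w2   [→-rule on 11 (branches; this branch)]
Accessibility: w0Rw0, w0Rw1, w1Rw0, w1Rw1, w1Rw2, w2Rw1, w2Rw2
The negation has an open branch (countermodel exists).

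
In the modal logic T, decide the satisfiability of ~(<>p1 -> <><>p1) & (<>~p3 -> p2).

1. ~(<>p1 -> <><>p1) & (<>~p3 -> p2), u
2. ~(<>p1 -> <><>p1), u
3. <>~p3 -> p2, u
4. <>p1, u
5. ~<><>p1, u
6. ~<>p1, u
7. ~p1, u
8. ~<>~p3, u
9. p3, u
10. p1, v
11. ~<>p1, v
12. ~p1, v
Accessibility: uRu, uRv, vRv
Branch closes: p1 and ~p1 both at v.
Every branch closes; the branch above is one of them.

Unsatisfiable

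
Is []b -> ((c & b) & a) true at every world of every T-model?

Not valid

Tableau for the negation ~([]b -> ((c & b) & a)):
1. ~([]b -> ((c & b) & a)), w0
2. []b, w0   [~->-rule on 1]
3. ~((c & b) & a), w0   [~->-rule on 1]
4. b, w0   [[]-rule on 2 via w0Rw0]
5. ~a, w0   [~&-rule on 3 (branches; this branch)]
Accessibility: w0Rw0
The negation has an open branch (countermodel exists).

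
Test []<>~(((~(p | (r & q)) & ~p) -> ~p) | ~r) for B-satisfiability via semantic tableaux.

1. []<>~(((~(p | (r & q)) & ~p) -> ~p) | ~r), u
2. <>~(((~(p | (r & q)) & ~p) -> ~p) | ~r), u
3. ~(((~(p | (r & q)) & ~p) -> ~p) | ~r), v
4. ~((~(p | (r & q)) & ~p) -> ~p), v
5. r, v
6. ~(p | (r & q)) & ~p, v
7. p, v
8. ~(p | (r & q)), v
9. ~p, v
Accessibility: uRu, uRv, vRu, vRv
Branch closes: p and ~p both at v.
(One branch shown.) All branches close.

No, unsatisfiable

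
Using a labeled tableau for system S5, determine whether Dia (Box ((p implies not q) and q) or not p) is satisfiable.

1. Dia (Box ((p implies not q) and q) or not p), w0
2. Box ((p implies not q) and q) or not p, w1
3. not p, w1
Accessibility: w0Rw0, w0Rw1, w1Rw0, w1Rw1

Satisfiable (open branch found)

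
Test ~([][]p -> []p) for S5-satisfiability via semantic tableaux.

Unsatisfiable (every branch closes)

1. ~([][]p -> []p), 0
2. [][]p, 0
3. ~[]p, 0
4. []p, 0
5. p, 0
6. ~p, 1
7. []p, 1
8. p, 1
Accessibility: 0R0, 0R1, 1R0, 1R1
Branch closes: p and ~p both at 1.
Every branch closes; the branch above is one of them.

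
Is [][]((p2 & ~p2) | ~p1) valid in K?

Tableau for the negation ~[][]((p2 & ~p2) | ~p1):
1. ~[][]((p2 & ~p2) | ~p1), w0
2. ~[]((p2 & ~p2) | ~p1), w1
3. ~((p2 & ~p2) | ~p1), w2
4. ~(p2 & ~p2), w2
5. p1, w2
6. p2, w2
Accessibility: w0Rw1, w1Rw2
The negation has an open branch (countermodel exists).

Invalid (countermodel exists)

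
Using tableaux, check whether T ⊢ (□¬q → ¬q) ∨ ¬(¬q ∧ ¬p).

Yes, valid

Tableau for the negation ¬((□¬q → ¬q) ∨ ¬(¬q ∧ ¬p)):
1. ¬((□¬q → ¬q) ∨ ¬(¬q ∧ ¬p)), 0
2. ¬(□¬q → ¬q), 0
3. ¬q ∧ ¬p, 0
4. □¬q, 0
5. q, 0
6. ¬q, 0
7. ¬p, 0
Accessibility: 0R0
Branch closes: q and ¬q both at 0.
All branches of the negation close; one closing branch shown above.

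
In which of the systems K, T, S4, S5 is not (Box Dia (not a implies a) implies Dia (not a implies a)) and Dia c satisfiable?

T-tableau for the formula:
1. not (Box Dia (not a implies a) implies Dia (not a implies a)) and Dia c, 0
2. not (Box Dia (not a implies a) implies Dia (not a implies a)), 0
3. Dia c, 0
4. Box Dia (not a implies a), 0
5. not Dia (not a implies a), 0
6. Dia (not a implies a), 0
7. not (not a implies a), 0
8. not a, 0
9. c, 1
10. Dia (not a implies a), 1
11. not (not a implies a), 1
12. not a, 1
13. not a implies a, 2
14. Dia (not a implies a), 2
15. not (not a implies a), 2
16. not a, 2
17. a, 2
Accessibility: 0R0, 0R1, 0R2, 1R1, 2R2
Branch closes: a and not a both at 2.
Every branch closes (one shown): unsatisfiable in T, hence also in S4, S5 (every S4/S5-frame is a T-frame).
K-tableau for the formula:
1. not (Box Dia (not a implies a) implies Dia (not a implies a)) and Dia c, 0
2. not (Box Dia (not a implies a) implies Dia (not a implies a)), 0
3. Dia c, 0
4. Box Dia (not a implies a), 0
5. not Dia (not a implies a), 0
6. c, 1
7. Dia (not a implies a), 1
8. not (not a implies a), 1
9. not a, 1
10. not a implies a, 2
11. a, 2
Accessibility: 0R1, 1R2
Complete open branch: satisfiable in K.

K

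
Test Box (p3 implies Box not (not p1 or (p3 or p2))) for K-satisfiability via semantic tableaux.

Yes, satisfiable

1. Box (p3 implies Box not (not p1 or (p3 or p2))), 0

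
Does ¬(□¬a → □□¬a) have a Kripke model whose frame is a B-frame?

1. ¬(□¬a → □□¬a), w0
2. □¬a, w0
3. ¬□□¬a, w0
4. ¬a, w0
5. ¬□¬a, w1
6. ¬a, w1
7. a, w2
Accessibility: w0Rw0, w0Rw1, w1Rw0, w1Rw1, w1Rw2, w2Rw1, w2Rw2

Satisfiable (open branch found)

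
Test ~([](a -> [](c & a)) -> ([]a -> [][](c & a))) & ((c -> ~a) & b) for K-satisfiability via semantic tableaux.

No, unsatisfiable

1. ~([](a -> [](c & a)) -> ([]a -> [][](c & a))) & ((c -> ~a) & b), w0
2. ~([](a -> [](c & a)) -> ([]a -> [][](c & a))), w0
3. (c -> ~a) & b, w0
4. [](a -> [](c & a)), w0
5. ~([]a -> [][](c & a)), w0
6. c -> ~a, w0
7. b, w0
8. []a, w0
9. ~[][](c & a), w0
10. ~a, w0
11. ~[](c & a), w1
12. a -> [](c & a), w1
13. a, w1
14. [](c & a), w1
15. ~(c & a), w2
16. c & a, w2
17. c, w2
18. a, w2
19. ~a, w2
Accessibility: w0Rw1, w1Rw2
Branch closes: a and ~a both at w2.
(One branch shown.) All branches close.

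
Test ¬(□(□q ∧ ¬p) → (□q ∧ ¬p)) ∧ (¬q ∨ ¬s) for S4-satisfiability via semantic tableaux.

Unsatisfiable (every branch closes)

1. ¬(□(□q ∧ ¬p) → (□q ∧ ¬p)) ∧ (¬q ∨ ¬s), w0
2. ¬(□(□q ∧ ¬p) → (□q ∧ ¬p)), w0
3. ¬q ∨ ¬s, w0
4. □(□q ∧ ¬p), w0
5. ¬(□q ∧ ¬p), w0
6. □q ∧ ¬p, w0
7. □q, w0
8. ¬p, w0
9. q, w0
10. ¬s, w0
11. ¬□q, w0
12. ¬q, w1
13. □q ∧ ¬p, w1
14. □q, w1
15. ¬p, w1
16. q, w1
Accessibility: w0Rw0, w0Rw1, w1Rw1
Branch closes: q and ¬q both at w1.
All branches of the tableau close; one closing branch shown above.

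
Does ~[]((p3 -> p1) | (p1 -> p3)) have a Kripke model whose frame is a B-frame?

Unsatisfiable

1. ~[]((p3 -> p1) | (p1 -> p3)), 0
2. ~((p3 -> p1) | (p1 -> p3)), 1
3. ~(p3 -> p1), 1
4. ~(p1 -> p3), 1
5. p3, 1
6. ~p1, 1
7. p1, 1
8. ~p3, 1
Accessibility: 0R0, 0R1, 1R0, 1R1
Branch closes: p1 and ~p1 both at 1.
Every branch closes; the branch above is one of them.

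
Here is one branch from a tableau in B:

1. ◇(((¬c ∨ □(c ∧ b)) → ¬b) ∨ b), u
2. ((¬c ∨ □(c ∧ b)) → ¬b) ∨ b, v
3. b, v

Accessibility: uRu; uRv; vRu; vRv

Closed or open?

No atom appears with both signs at the same world.

Open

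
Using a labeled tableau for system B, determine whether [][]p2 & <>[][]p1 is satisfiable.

Yes, satisfiable

1. [][]p2 & <>[][]p1, w0
2. [][]p2, w0   [&-rule on 1]
3. <>[][]p1, w0   [&-rule on 1]
4. []p2, w0   [[]-rule on 2 via w0Rw0]
5. p2, w0   [[]-rule on 4 via w0Rw0]
6. [][]p1, w1   [<>-rule on 3: fresh world w1, w0Rw1]
7. []p2, w1   [[]-rule on 2 via w0Rw1]
8. p2, w1   [[]-rule on 4 via w0Rw1]
9. []p1, w0   [[]-rule on 6 via w1Rw0]
10. []p1, w1   [[]-rule on 6 via w1Rw1]
11. p1, w0   [[]-rule on 9 via w0Rw0]
12. p1, w1   [[]-rule on 9 via w0Rw1]
Accessibility: w0Rw0, w0Rw1, w1Rw0, w1Rw1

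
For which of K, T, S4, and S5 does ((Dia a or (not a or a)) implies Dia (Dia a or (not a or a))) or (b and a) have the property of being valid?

K-tableau for the negation not (((Dia a or (not a or a)) implies Dia (Dia a or (not a or a))) or (b and a)):
1. not (((Dia a or (not a or a)) implies Dia (Dia a or (not a or a))) or (b and a)), w0
2. not ((Dia a or (not a or a)) implies Dia (Dia a or (not a or a))), w0
3. not (b and a), w0
4. Dia a or (not a or a), w0
5. not Dia (Dia a or (not a or a)), w0
6. not a, w0
7. not a or a, w0
Complete open branch: countermodel on a K-frame, so not valid in K.
T-tableau for the negation not (((Dia a or (not a or a)) implies Dia (Dia a or (not a or a))) or (b and a)):
1. not (((Dia a or (not a or a)) implies Dia (Dia a or (not a or a))) or (b and a)), w0
2. not ((Dia a or (not a or a)) implies Dia (Dia a or (not a or a))), w0
3. not (b and a), w0
4. Dia a or (not a or a), w0
5. not Dia (Dia a or (not a or a)), w0
6. not (Dia a or (not a or a)), w0
7. not Dia a, w0
8. not (not a or a), w0
9. a, w0
10. not a, w0
Accessibility: w0Rw0
Branch closes: a and not a both at w0.
Every branch closes (one shown): valid in T, hence also in S4, S5 (every theorem of T is a theorem of S4 and S5).

T, S4, S5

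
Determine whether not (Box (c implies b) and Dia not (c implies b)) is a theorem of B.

Valid in B

Tableau for the negation Box (c implies b) and Dia not (c implies b):
1. Box (c implies b) and Dia not (c implies b), 0
2. Box (c implies b), 0   [and-rule on 1]
3. Dia not (c implies b), 0   [and-rule on 1]
4. c implies b, 0   [Box-rule on 2 via 0R0]
5. b, 0   [implies-rule on 4 (branches; this branch)]
6. not (c implies b), 1   [Dia-rule on 3: fresh world 1, 0R1]
7. c, 1   [neg-implies-rule on 6]
8. not b, 1   [neg-implies-rule on 6]
9. c implies b, 1   [Box-rule on 2 via 0R1]
10. b, 1   [implies-rule on 9 (branches; this branch)]
Accessibility: 0R0, 0R1, 1R0, 1R1
Branch closes: b and not b both at 1.
Every branch of the negation's tableau closes; the branch above is one of them.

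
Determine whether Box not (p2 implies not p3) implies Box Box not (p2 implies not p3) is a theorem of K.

Tableau for the negation not (Box not (p2 implies not p3) implies Box Box not (p2 implies not p3)):
1. not (Box not (p2 implies not p3) implies Box Box not (p2 implies not p3)), w0
2. Box not (p2 implies not p3), w0
3. not Box Box not (p2 implies not p3), w0
4. not Box not (p2 implies not p3), w1
5. not (p2 implies not p3), w1
6. p2, w1
7. p3, w1
8. p2 implies not p3, w2
9. not p3, w2
Accessibility: w0Rw1, w1Rw2
The negation has an open branch (countermodel exists).

Not valid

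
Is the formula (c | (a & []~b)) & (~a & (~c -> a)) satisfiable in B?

Satisfiable (open branch found)

1. (c | (a & []~b)) & (~a & (~c -> a)), w0
2. c | (a & []~b), w0
3. ~a & (~c -> a), w0
4. ~a, w0
5. ~c -> a, w0
6. c, w0
Accessibility: w0Rw0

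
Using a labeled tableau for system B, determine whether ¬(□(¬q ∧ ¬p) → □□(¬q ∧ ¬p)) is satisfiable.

1. ¬(□(¬q ∧ ¬p) → □□(¬q ∧ ¬p)), u
2. □(¬q ∧ ¬p), u
3. ¬□□(¬q ∧ ¬p), u
4. ¬q ∧ ¬p, u
5. ¬q, u
6. ¬p, u
7. ¬□(¬q ∧ ¬p), v
8. ¬q ∧ ¬p, v
9. ¬q, v
10. ¬p, v
11. ¬(¬q ∧ ¬p), w
12. p, w
Accessibility: uRu, uRv, vRu, vRv, vRw, wRv, wRw

Satisfiable (open branch found)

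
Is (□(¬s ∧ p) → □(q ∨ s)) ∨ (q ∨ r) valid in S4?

Tableau for the negation ¬((□(¬s ∧ p) → □(q ∨ s)) ∨ (q ∨ r)):
1. ¬((□(¬s ∧ p) → □(q ∨ s)) ∨ (q ∨ r)), 0
2. ¬(□(¬s ∧ p) → □(q ∨ s)), 0
3. ¬(q ∨ r), 0
4. □(¬s ∧ p), 0
5. ¬□(q ∨ s), 0
6. ¬q, 0
7. ¬r, 0
8. ¬s ∧ p, 0
9. ¬s, 0
10. p, 0
11. ¬(q ∨ s), 1
12. ¬q, 1
13. ¬s, 1
14. ¬s ∧ p, 1
15. p, 1
Accessibility: 0R0, 0R1, 1R1
The negation has an open branch (countermodel exists).

Invalid (countermodel exists)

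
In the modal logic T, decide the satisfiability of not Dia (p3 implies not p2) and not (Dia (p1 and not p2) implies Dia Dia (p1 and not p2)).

1. not Dia (p3 implies not p2) and not (Dia (p1 and not p2) implies Dia Dia (p1 and not p2)), 0
2. not Dia (p3 implies not p2), 0
3. not (Dia (p1 and not p2) implies Dia Dia (p1 and not p2)), 0
4. Dia (p1 and not p2), 0
5. not Dia Dia (p1 and not p2), 0
6. not (p3 implies not p2), 0
7. p3, 0
8. p2, 0
9. not Dia (p1 and not p2), 0
10. not (p1 and not p2), 0
11. p1 and not p2, 1
12. p1, 1
13. not p2, 1
14. not (p3 implies not p2), 1
15. p3, 1
16. p2, 1
Accessibility: 0R0, 0R1, 1R1
Branch closes: p2 and not p2 both at 1.
Every branch closes; the branch above is one of them.

Unsatisfiable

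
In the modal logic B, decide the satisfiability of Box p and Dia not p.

1. Box p and Dia not p, 0
2. Box p, 0   [and-rule on 1]
3. Dia not p, 0   [and-rule on 1]
4. p, 0   [Box-rule on 2 via 0R0]
5. not p, 1   [Dia-rule on 3: fresh world 1, 0R1]
6. p, 1   [Box-rule on 2 via 0R1]
Accessibility: 0R0, 0R1, 1R0, 1R1
Branch closes: p and not p both at 1.
Every branch closes; the branch above is one of them.

No, unsatisfiable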